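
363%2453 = 363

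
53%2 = 1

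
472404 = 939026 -466622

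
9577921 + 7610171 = 17188092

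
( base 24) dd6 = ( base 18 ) 161C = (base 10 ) 7806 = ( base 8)17176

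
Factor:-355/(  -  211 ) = 5^1*71^1*211^( - 1) 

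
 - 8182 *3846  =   - 31467972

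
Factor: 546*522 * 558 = 159036696 = 2^3*3^5 * 7^1*13^1*29^1*31^1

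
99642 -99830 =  - 188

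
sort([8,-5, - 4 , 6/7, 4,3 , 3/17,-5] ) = [-5 ,-5 ,-4,3/17, 6/7,3, 4,  8]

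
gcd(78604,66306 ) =86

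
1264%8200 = 1264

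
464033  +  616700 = 1080733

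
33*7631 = 251823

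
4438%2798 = 1640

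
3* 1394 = 4182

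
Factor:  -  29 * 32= -928 = - 2^5 * 29^1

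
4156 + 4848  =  9004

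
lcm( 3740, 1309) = 26180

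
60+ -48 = 12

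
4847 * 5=24235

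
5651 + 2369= 8020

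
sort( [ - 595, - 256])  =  [ - 595,-256 ]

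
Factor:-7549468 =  - 2^2*577^1*3271^1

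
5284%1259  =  248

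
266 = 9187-8921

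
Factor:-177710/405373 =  - 2^1*5^1*13^1*1367^1*405373^( - 1 ) 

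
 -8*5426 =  - 43408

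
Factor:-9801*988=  - 9683388 =- 2^2*3^4* 11^2*13^1*19^1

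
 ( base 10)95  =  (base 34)2R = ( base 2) 1011111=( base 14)6B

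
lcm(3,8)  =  24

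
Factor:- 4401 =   -  3^3*163^1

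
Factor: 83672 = 2^3*10459^1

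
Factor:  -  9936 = - 2^4*3^3*23^1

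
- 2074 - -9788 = 7714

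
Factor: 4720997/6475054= 2^( - 1 )*29^1*173^1*941^1*3237527^( - 1 )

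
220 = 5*44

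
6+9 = 15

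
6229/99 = 62 + 91/99 =62.92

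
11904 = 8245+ 3659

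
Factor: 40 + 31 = 71=71^1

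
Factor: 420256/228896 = 311^( - 1 ) * 571^1 = 571/311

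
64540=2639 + 61901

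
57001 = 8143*7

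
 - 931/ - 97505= 931/97505 = 0.01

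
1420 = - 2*( - 710)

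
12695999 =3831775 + 8864224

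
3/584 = 3/584 = 0.01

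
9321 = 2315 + 7006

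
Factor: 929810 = 2^1*5^1*7^1*37^1*359^1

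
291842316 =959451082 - 667608766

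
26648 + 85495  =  112143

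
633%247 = 139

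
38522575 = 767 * 50225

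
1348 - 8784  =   - 7436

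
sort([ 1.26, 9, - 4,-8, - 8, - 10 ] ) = [ - 10, - 8 ,-8,-4, 1.26,9]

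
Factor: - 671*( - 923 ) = 619333= 11^1*13^1*61^1* 71^1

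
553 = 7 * 79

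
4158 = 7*594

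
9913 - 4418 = 5495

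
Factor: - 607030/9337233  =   - 2^1 * 3^( - 1)*5^1* 17^( - 1) * 223^( - 1) * 821^ ( - 1 ) *60703^1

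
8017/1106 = 7 + 275/1106 = 7.25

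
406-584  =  -178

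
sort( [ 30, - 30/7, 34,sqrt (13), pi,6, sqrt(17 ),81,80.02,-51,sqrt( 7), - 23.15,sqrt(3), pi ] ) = [ - 51,  -  23.15,  -  30/7,sqrt(3 ),sqrt(7 ), pi,pi,sqrt (13 ),sqrt(17),6, 30, 34,80.02,  81 ] 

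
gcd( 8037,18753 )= 2679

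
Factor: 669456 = 2^4*3^2*4649^1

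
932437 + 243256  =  1175693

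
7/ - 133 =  - 1+ 18/19=-  0.05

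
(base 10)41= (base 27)1e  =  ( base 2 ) 101001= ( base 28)1d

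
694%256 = 182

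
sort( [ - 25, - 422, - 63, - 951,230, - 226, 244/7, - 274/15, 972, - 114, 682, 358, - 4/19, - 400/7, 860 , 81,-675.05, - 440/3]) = [-951, - 675.05, - 422, - 226, - 440/3, - 114, - 63,-400/7, - 25, - 274/15, - 4/19, 244/7, 81,230,358,682, 860, 972]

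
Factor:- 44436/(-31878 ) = 2^1 * 3^( - 1 )*11^( - 1 )*23^1= 46/33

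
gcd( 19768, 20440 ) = 56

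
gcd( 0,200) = 200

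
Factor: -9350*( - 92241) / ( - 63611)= -862453350/63611= - 2^1*3^2*5^2*11^1* 17^1*37^1*277^1*63611^ (-1)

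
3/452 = 3/452 = 0.01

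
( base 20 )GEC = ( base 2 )1101000100100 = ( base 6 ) 50552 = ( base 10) 6692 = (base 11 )5034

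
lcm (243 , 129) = 10449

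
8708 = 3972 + 4736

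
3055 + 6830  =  9885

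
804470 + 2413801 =3218271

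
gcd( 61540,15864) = 4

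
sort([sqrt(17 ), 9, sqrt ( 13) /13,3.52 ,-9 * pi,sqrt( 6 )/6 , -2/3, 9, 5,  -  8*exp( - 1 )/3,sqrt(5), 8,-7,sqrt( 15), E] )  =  [  -  9*pi,- 7,-8 * exp(-1)/3, - 2/3, sqrt(13 )/13, sqrt(6) /6,sqrt(5), E , 3.52, sqrt(15 ), sqrt( 17 ), 5,8,9 , 9 ]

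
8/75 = 8/75 = 0.11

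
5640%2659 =322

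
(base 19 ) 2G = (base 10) 54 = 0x36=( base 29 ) 1p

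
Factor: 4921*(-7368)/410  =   - 18128964/205 = -2^2*3^1*5^(- 1)*7^1*19^1 * 37^1*41^( - 1 )*307^1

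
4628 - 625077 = -620449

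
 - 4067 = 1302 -5369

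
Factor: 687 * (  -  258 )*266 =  - 2^2*3^2 *7^1*19^1 * 43^1 * 229^1 =- 47147436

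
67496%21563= 2807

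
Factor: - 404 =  - 2^2 *101^1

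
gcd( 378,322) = 14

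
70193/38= 1847 + 7/38 = 1847.18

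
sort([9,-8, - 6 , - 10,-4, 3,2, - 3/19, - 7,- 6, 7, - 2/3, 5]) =[ - 10, - 8, - 7, - 6, - 6, - 4, - 2/3, - 3/19, 2,3, 5, 7  ,  9]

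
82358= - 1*( - 82358 )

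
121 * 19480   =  2357080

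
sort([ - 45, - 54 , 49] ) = [ - 54, - 45, 49]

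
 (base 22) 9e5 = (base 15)15b4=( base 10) 4669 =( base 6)33341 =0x123d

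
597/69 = 199/23 = 8.65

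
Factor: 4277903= 7^1*37^1*83^1*199^1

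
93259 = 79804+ 13455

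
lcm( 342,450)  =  8550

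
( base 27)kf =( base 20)17F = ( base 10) 555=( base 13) 339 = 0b1000101011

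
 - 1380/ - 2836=345/709=0.49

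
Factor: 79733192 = 2^3*7^2* 11^2*41^2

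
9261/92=100 + 61/92=   100.66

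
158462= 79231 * 2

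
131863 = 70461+61402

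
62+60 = 122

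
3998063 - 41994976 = - 37996913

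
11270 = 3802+7468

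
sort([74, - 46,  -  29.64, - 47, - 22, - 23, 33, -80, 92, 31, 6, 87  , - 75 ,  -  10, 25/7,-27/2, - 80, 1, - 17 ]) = [ - 80, - 80 , - 75, - 47, - 46 , - 29.64, - 23, - 22, - 17, - 27/2, - 10,1, 25/7, 6  ,  31, 33,74, 87, 92]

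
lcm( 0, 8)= 0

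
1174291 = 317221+857070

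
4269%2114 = 41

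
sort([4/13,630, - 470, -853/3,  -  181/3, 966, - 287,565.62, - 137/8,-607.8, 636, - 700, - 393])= [-700 ,-607.8 , - 470 ,-393, - 287 ,- 853/3, - 181/3,-137/8,4/13,  565.62,  630, 636,966 ]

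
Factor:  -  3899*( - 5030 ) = 19611970 =2^1 *5^1  *7^1 * 503^1*557^1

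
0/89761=0 = 0.00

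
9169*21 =192549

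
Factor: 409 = 409^1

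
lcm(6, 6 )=6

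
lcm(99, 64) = 6336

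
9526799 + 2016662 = 11543461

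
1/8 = 1/8 = 0.12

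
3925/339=3925/339= 11.58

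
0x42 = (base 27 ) 2C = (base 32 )22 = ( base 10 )66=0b1000010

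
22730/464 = 11365/232 = 48.99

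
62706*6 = 376236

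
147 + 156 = 303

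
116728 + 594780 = 711508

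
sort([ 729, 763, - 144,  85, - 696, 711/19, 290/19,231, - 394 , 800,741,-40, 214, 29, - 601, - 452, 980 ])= [ - 696, - 601, - 452, - 394, - 144, - 40, 290/19, 29,711/19, 85,214, 231  ,  729,  741,763 , 800, 980]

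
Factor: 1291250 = 2^1 * 5^4*1033^1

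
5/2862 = 5/2862 = 0.00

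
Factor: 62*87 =5394=2^1*3^1* 29^1*31^1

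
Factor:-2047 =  - 23^1*89^1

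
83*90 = 7470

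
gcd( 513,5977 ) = 1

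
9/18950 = 9/18950 = 0.00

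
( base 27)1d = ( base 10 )40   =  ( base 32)18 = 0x28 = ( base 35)15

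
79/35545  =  79/35545 = 0.00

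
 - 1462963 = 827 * ( - 1769 ) 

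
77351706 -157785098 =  - 80433392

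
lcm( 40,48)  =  240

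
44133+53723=97856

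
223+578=801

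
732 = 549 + 183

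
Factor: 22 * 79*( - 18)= - 2^2*3^2*11^1*79^1 = - 31284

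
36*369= 13284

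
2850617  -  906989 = 1943628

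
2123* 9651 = 20489073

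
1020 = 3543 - 2523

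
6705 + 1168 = 7873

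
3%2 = 1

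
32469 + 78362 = 110831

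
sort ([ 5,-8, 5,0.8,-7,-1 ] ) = [-8,  -  7, - 1, 0.8,5, 5] 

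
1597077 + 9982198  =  11579275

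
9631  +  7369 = 17000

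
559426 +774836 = 1334262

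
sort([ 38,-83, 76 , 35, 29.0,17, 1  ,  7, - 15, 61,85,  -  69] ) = [ - 83, - 69 , - 15,1,  7,  17,  29.0,35,38,61, 76,85]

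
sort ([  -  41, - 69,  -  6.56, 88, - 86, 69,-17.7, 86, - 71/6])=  [  -  86,  -  69, - 41, - 17.7,-71/6,  -  6.56,69,86 , 88]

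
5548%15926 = 5548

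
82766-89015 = - 6249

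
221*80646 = 17822766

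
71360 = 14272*5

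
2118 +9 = 2127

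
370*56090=20753300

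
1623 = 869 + 754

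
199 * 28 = 5572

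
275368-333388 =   -  58020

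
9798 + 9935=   19733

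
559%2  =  1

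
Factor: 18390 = 2^1*3^1*5^1*613^1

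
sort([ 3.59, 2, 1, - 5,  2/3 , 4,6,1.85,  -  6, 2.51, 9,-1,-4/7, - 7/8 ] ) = [ - 6,-5, - 1, - 7/8, - 4/7, 2/3,  1, 1.85,2,2.51 , 3.59,4,  6, 9 ] 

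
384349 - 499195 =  - 114846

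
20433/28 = 729 + 3/4= 729.75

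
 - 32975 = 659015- 691990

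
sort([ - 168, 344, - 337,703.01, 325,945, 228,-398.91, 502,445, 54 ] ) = [ - 398.91,  -  337, - 168,54, 228, 325, 344, 445,502, 703.01, 945] 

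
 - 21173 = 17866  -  39039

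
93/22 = 93/22 = 4.23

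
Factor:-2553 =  - 3^1*23^1*37^1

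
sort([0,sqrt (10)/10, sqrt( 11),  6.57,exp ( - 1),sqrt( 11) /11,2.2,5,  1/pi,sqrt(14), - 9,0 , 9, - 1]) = [ - 9 , -1, 0, 0,sqrt(11 )/11,sqrt( 10)/10,1/pi,exp ( - 1),2.2,  sqrt( 11),sqrt( 14 ) , 5,6.57,9 ] 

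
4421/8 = 552 + 5/8  =  552.62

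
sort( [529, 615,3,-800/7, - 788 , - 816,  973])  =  [ - 816, - 788, - 800/7,3,529,  615,  973]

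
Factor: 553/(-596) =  - 2^( - 2)*7^1*79^1 *149^ ( - 1)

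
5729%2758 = 213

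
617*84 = 51828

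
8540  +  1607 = 10147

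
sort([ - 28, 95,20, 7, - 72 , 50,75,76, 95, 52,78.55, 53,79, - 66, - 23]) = [-72, - 66, - 28,-23, 7,20,50,52, 53, 75, 76,78.55, 79, 95, 95]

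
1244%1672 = 1244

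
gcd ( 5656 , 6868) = 404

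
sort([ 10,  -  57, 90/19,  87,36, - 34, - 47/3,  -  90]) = [ - 90,- 57, - 34, - 47/3, 90/19, 10, 36,87]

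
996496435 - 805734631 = 190761804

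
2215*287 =635705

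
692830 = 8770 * 79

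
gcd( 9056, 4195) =1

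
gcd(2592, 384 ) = 96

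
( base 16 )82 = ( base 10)130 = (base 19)6G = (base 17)7b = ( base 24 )5a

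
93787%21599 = 7391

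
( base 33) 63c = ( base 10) 6645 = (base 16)19f5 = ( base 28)8d9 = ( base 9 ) 10103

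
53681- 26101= 27580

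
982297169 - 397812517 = 584484652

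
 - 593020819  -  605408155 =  - 1198428974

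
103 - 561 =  - 458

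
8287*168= 1392216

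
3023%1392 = 239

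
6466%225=166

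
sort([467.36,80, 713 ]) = [80,467.36,713 ] 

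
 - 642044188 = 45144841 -687189029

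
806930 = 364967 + 441963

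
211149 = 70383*3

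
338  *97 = 32786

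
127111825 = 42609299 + 84502526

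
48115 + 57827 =105942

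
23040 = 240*96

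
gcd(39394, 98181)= 1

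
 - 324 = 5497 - 5821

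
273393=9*30377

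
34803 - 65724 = -30921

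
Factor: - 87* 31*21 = -3^2*7^1*29^1*31^1 = - 56637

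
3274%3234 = 40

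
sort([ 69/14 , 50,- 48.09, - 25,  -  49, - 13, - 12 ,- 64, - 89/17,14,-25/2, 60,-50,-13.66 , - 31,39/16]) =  [ - 64 , - 50, - 49, - 48.09 ,- 31, - 25, - 13.66, - 13, - 25/2, - 12, - 89/17, 39/16,69/14,14,50, 60 ]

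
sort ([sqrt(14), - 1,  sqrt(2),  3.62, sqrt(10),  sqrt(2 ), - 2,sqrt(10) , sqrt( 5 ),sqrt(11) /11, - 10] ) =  [ - 10, - 2,-1,  sqrt(11)/11,sqrt( 2 ),sqrt( 2 ),sqrt( 5),sqrt(10 ),sqrt (10) , 3.62, sqrt(14)] 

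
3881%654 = 611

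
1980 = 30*66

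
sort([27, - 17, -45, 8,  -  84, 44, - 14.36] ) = [ - 84,-45,  -  17 , - 14.36, 8, 27, 44 ] 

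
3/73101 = 1/24367 = 0.00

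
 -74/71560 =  - 1 + 35743/35780 = -  0.00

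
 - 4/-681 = 4/681 = 0.01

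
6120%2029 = 33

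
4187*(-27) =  - 113049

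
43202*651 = 28124502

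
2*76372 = 152744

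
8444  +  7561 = 16005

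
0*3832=0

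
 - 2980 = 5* ( - 596 ) 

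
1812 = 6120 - 4308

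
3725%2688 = 1037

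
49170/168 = 8195/28=292.68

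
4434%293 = 39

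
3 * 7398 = 22194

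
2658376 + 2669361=5327737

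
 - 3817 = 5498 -9315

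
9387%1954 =1571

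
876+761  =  1637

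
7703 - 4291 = 3412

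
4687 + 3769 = 8456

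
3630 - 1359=2271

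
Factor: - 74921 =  - 7^2*11^1*139^1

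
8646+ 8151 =16797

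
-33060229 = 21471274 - 54531503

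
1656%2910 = 1656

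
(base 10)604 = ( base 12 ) 424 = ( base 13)376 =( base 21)17g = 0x25C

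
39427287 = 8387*4701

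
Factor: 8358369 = 3^1*1063^1*2621^1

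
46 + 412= 458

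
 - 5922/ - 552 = 987/92  =  10.73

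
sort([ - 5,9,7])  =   [ - 5,  7, 9]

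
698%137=13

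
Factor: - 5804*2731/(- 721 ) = 2^2*7^( - 1) * 103^ ( - 1)*1451^1*2731^1=15850724/721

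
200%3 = 2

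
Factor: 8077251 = 3^1 * 7^1* 13^1*29587^1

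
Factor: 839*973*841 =686547827 = 7^1 * 29^2 * 139^1 * 839^1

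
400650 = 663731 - 263081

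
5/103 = 5/103 = 0.05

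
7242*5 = 36210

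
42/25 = 1 + 17/25 = 1.68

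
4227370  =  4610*917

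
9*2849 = 25641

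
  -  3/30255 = -1 + 10084/10085  =  - 0.00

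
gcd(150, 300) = 150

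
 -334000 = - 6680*50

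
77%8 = 5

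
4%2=0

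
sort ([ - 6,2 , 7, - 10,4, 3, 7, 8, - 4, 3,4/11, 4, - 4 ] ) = [ - 10, - 6, - 4,  -  4, 4/11, 2, 3, 3,4, 4, 7,7, 8 ]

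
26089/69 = 378 + 7/69 = 378.10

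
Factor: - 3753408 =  - 2^6* 3^1*113^1*173^1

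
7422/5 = 1484+2/5 = 1484.40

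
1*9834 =9834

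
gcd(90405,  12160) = 5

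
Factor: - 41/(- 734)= 2^ ( - 1 ) * 41^1*367^( - 1)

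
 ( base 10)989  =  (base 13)5B1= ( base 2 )1111011101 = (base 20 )299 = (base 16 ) 3DD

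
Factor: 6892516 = 2^2  *19^1*89^1 *1019^1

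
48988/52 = 12247/13 = 942.08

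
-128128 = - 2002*64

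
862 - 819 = 43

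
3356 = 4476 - 1120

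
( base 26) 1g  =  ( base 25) 1h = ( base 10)42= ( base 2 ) 101010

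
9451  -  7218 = 2233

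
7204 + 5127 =12331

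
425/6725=17/269 =0.06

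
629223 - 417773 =211450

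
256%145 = 111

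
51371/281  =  182 + 229/281 = 182.81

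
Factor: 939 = 3^1*313^1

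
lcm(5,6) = 30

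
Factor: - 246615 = -3^1*5^1*41^1*401^1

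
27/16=27/16=1.69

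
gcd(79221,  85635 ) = 3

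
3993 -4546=-553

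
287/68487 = 287/68487 =0.00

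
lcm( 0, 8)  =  0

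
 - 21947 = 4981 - 26928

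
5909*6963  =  41144367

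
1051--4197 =5248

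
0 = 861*0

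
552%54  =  12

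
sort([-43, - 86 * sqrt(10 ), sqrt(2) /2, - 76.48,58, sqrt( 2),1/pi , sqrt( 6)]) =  [-86*sqrt (10), - 76.48, -43 , 1/pi,sqrt( 2) /2, sqrt(2), sqrt( 6 ) , 58 ] 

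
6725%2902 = 921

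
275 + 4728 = 5003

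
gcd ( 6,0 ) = 6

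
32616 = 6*5436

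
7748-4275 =3473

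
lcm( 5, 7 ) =35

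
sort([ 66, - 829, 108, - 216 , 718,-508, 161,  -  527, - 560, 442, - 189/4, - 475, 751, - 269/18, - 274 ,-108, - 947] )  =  [ - 947, - 829, - 560, - 527,-508 , - 475, - 274,-216, - 108,  -  189/4, - 269/18,66, 108,161,442, 718,751 ] 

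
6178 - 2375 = 3803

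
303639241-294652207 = 8987034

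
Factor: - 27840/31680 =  - 3^( - 1 )*11^( - 1 )*29^1=- 29/33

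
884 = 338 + 546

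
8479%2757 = 208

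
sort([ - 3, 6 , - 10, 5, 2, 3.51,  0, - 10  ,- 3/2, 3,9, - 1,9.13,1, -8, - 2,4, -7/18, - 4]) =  [ - 10, - 10 , - 8,-4 ,  -  3, - 2 , - 3/2, - 1, - 7/18, 0,1, 2, 3, 3.51, 4, 5, 6, 9, 9.13] 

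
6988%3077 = 834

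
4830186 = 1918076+2912110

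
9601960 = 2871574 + 6730386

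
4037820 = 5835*692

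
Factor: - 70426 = -2^1 * 23^1*1531^1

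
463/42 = 11+1/42   =  11.02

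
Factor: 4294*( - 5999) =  - 25759706=-2^1 * 7^1*19^1 * 113^1*857^1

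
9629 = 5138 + 4491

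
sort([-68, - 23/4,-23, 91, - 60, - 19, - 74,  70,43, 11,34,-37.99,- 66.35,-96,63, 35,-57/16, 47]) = [ - 96, - 74 , -68,-66.35, - 60,-37.99, - 23, - 19,-23/4,-57/16, 11,  34,35, 43,47,63,70,91]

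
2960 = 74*40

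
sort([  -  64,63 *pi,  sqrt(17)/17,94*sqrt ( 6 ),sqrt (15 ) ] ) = [ - 64,sqrt ( 17 ) /17 , sqrt( 15),63 * pi,94*sqrt( 6)] 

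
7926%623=450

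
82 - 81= 1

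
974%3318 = 974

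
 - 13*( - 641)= 8333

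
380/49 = 7 + 37/49 = 7.76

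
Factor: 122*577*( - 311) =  - 2^1*61^1*311^1*577^1 = - 21892534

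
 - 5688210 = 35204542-40892752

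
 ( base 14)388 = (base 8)1304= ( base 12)4b0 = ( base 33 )lf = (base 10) 708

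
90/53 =1 + 37/53 = 1.70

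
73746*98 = 7227108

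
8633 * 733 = 6327989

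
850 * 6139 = 5218150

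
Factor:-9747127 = -13^1*749779^1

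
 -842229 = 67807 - 910036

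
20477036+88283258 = 108760294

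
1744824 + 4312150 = 6056974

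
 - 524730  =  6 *(  -  87455 )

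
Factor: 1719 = 3^2 * 191^1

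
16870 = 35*482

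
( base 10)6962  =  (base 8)15462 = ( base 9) 10485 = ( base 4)1230302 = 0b1101100110010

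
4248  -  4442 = - 194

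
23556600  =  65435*360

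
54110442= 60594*893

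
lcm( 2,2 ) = 2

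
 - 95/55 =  - 19/11 = - 1.73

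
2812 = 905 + 1907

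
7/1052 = 7/1052 = 0.01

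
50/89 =50/89 = 0.56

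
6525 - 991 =5534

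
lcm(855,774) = 73530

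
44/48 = 11/12=0.92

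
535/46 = 535/46 = 11.63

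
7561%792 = 433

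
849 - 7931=  -  7082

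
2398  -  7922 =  - 5524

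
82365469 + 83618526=165983995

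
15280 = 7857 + 7423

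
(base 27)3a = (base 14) 67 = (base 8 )133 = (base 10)91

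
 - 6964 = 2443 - 9407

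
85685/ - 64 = - 85685/64 = - 1338.83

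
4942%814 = 58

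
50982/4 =12745 + 1/2 = 12745.50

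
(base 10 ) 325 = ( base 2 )101000101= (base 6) 1301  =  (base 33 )9s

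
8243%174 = 65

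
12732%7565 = 5167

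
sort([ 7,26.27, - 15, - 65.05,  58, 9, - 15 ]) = [ - 65.05, - 15, - 15,7, 9,26.27,58 ]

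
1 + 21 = 22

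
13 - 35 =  - 22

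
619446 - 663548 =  - 44102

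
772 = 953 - 181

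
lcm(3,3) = 3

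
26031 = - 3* ( - 8677)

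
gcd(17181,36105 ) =249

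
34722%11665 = 11392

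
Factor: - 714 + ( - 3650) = - 4364=- 2^2*1091^1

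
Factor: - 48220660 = - 2^2 * 5^1*2411033^1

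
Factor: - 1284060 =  - 2^2 * 3^1 * 5^1*21401^1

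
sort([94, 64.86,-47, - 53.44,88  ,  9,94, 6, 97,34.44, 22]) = [ - 53.44, - 47, 6, 9,22, 34.44 , 64.86, 88,  94, 94 , 97]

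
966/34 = 483/17 =28.41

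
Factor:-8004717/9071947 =-3^3 * 7^1*173^( - 1 )*1033^1*1279^(-1) = - 195237/221267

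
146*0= 0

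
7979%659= 71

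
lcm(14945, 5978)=29890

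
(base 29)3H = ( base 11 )95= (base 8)150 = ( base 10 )104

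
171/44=3+ 39/44 = 3.89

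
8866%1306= 1030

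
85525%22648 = 17581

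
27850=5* 5570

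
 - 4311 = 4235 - 8546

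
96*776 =74496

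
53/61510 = 53/61510 = 0.00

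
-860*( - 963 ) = 828180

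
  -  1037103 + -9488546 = - 10525649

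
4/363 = 4/363 = 0.01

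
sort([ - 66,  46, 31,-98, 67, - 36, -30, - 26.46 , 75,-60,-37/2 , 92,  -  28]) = [  -  98,- 66 ,  -  60, -36, -30, - 28, - 26.46,-37/2 , 31, 46,67, 75,  92 ]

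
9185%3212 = 2761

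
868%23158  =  868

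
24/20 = 6/5=1.20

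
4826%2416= 2410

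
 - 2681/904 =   -  2681/904 = - 2.97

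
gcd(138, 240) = 6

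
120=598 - 478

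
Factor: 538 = 2^1*269^1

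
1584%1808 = 1584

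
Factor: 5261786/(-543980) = -2^(- 1)*5^( - 1)*59^(-1)*149^1*461^( - 1)*17657^1 = -2630893/271990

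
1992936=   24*83039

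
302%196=106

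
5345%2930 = 2415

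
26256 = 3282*8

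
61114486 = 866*70571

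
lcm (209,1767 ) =19437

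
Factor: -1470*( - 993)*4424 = 2^4*  3^2*5^1*7^3*79^1*331^1 = 6457757040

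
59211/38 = 59211/38 = 1558.18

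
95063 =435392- 340329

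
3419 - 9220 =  - 5801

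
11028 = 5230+5798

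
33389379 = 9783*3413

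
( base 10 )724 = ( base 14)39a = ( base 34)la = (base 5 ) 10344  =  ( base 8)1324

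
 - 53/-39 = 53/39 =1.36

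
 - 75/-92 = 75/92 = 0.82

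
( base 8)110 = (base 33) 26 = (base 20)3C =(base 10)72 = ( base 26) 2K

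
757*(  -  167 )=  - 126419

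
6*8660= 51960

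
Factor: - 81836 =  - 2^2*41^1*499^1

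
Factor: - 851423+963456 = 112033 = 23^1*4871^1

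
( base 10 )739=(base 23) 193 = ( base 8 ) 1343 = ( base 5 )10424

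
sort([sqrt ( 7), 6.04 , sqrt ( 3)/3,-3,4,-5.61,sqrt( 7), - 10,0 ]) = [ - 10, -5.61,-3,  0 , sqrt (3 )/3, sqrt( 7 ),sqrt(7 ), 4,6.04 ]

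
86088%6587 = 457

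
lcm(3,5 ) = 15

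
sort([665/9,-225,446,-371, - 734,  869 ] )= [ - 734 ,  -  371, - 225,665/9, 446,869] 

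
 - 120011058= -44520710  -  75490348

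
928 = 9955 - 9027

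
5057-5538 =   -  481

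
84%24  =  12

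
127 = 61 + 66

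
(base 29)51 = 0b10010010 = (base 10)146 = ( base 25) 5l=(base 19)7d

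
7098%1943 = 1269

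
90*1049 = 94410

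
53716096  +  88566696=142282792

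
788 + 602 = 1390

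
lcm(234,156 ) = 468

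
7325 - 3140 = 4185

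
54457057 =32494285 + 21962772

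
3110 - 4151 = -1041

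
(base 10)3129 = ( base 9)4256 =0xC39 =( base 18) 9bf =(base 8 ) 6071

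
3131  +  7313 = 10444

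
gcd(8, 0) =8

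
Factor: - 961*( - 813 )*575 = 449243475 =3^1*5^2*23^1*31^2*271^1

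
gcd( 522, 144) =18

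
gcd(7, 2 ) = 1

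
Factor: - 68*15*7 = -2^2*3^1*5^1*7^1*17^1=- 7140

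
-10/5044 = - 1+2517/2522=-0.00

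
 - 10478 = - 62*169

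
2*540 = 1080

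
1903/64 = 29 + 47/64 =29.73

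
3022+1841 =4863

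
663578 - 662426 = 1152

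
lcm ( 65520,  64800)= 5896800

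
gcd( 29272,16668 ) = 4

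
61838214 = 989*62526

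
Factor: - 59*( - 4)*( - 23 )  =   - 5428 =- 2^2*23^1*59^1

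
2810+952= 3762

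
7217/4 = 7217/4 = 1804.25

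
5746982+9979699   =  15726681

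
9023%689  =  66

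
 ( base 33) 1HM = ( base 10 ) 1672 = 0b11010001000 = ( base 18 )52g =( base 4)122020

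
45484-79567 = - 34083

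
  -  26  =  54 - 80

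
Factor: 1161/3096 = 2^(-3)*3^1 = 3/8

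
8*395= 3160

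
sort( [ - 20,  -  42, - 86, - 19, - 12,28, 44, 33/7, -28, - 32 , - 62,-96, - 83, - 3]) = [ - 96, - 86, - 83, - 62, - 42, - 32, - 28, - 20 , - 19 , - 12, - 3,33/7, 28,  44]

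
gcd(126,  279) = 9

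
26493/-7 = - 26493/7 = -3784.71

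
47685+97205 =144890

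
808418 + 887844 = 1696262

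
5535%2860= 2675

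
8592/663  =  12+ 212/221 = 12.96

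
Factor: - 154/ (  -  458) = 7^1*11^1*229^( - 1) = 77/229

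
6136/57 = 6136/57 = 107.65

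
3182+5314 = 8496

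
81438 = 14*5817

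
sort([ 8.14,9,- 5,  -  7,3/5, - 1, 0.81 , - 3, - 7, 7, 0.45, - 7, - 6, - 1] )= [ - 7,- 7,-7,- 6, - 5, - 3, - 1 , - 1,0.45, 3/5,  0.81, 7, 8.14,9] 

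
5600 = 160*35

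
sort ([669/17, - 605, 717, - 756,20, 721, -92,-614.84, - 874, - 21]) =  [ - 874, - 756, - 614.84, - 605, - 92 ,-21,20,669/17, 717,721]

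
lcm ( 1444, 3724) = 70756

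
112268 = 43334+68934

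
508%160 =28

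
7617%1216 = 321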